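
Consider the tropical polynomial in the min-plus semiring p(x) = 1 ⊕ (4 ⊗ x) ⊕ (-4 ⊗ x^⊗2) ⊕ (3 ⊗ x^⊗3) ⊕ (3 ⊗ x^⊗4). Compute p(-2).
p(-2) = -8

A tropical monomial a ⊗ x^⊗i evaluates to a + i · x. Evaluating each term at x = -2:
  Term 0 contributes 1 + 0 · -2 = 1
  Term 1 contributes 4 + 1 · -2 = 2
  Term 2 contributes -4 + 2 · -2 = -8
  Term 3 contributes 3 + 3 · -2 = -3
  Term 4 contributes 3 + 4 · -2 = -5
p(-2) = ⊕ of these = min[1, 2, -8, -3, -5] = -8.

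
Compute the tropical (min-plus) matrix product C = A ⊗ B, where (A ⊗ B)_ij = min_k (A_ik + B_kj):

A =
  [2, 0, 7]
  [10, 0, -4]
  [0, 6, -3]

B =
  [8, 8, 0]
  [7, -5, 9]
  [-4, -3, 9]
A ⊗ B =
  [3, -5, 2]
  [-8, -7, 5]
  [-7, -6, 0]

Apply the min-plus product entry-by-entry:
  C[0][0] = min over k of (A[0][0] + B[0][0] = 2 + 8 = 10, A[0][1] + B[1][0] = 0 + 7 = 7, A[0][2] + B[2][0] = 7 + -4 = 3) = 3 (attained at k = 2)
  C[0][1] = min over k of (A[0][0] + B[0][1] = 2 + 8 = 10, A[0][1] + B[1][1] = 0 + -5 = -5, A[0][2] + B[2][1] = 7 + -3 = 4) = -5 (attained at k = 1)
  C[0][2] = min over k of (A[0][0] + B[0][2] = 2 + 0 = 2, A[0][1] + B[1][2] = 0 + 9 = 9, A[0][2] + B[2][2] = 7 + 9 = 16) = 2 (attained at k = 0)
  C[1][0] = min over k of (A[1][0] + B[0][0] = 10 + 8 = 18, A[1][1] + B[1][0] = 0 + 7 = 7, A[1][2] + B[2][0] = -4 + -4 = -8) = -8 (attained at k = 2)
  C[1][1] = min over k of (A[1][0] + B[0][1] = 10 + 8 = 18, A[1][1] + B[1][1] = 0 + -5 = -5, A[1][2] + B[2][1] = -4 + -3 = -7) = -7 (attained at k = 2)
  C[1][2] = min over k of (A[1][0] + B[0][2] = 10 + 0 = 10, A[1][1] + B[1][2] = 0 + 9 = 9, A[1][2] + B[2][2] = -4 + 9 = 5) = 5 (attained at k = 2)
  C[2][0] = min over k of (A[2][0] + B[0][0] = 0 + 8 = 8, A[2][1] + B[1][0] = 6 + 7 = 13, A[2][2] + B[2][0] = -3 + -4 = -7) = -7 (attained at k = 2)
  C[2][1] = min over k of (A[2][0] + B[0][1] = 0 + 8 = 8, A[2][1] + B[1][1] = 6 + -5 = 1, A[2][2] + B[2][1] = -3 + -3 = -6) = -6 (attained at k = 2)
  C[2][2] = min over k of (A[2][0] + B[0][2] = 0 + 0 = 0, A[2][1] + B[1][2] = 6 + 9 = 15, A[2][2] + B[2][2] = -3 + 9 = 6) = 0 (attained at k = 0)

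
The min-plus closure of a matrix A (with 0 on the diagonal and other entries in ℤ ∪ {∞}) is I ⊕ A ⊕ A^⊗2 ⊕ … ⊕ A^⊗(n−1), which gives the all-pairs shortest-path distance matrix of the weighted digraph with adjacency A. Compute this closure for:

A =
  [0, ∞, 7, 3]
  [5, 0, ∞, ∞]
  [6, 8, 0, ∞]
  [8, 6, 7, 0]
Closure =
  [0, 9, 7, 3]
  [5, 0, 12, 8]
  [6, 8, 0, 9]
  [8, 6, 7, 0]

This is the Floyd-Warshall all-pairs shortest-path computation. For each intermediate vertex k = 0, 1, …, 3, update dist[i][j] ← min(dist[i][j], dist[i][k] + dist[k][j]). The final matrix gives, for each (i, j), the minimum total weight of any directed path from i to j (possibly empty when i = j).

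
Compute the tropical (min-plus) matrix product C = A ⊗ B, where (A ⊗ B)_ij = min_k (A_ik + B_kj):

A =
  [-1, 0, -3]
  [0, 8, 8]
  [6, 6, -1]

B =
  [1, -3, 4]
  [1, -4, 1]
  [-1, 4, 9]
A ⊗ B =
  [-4, -4, 1]
  [1, -3, 4]
  [-2, 2, 7]

Apply the min-plus product entry-by-entry:
  C[0][0] = min over k of (A[0][0] + B[0][0] = -1 + 1 = 0, A[0][1] + B[1][0] = 0 + 1 = 1, A[0][2] + B[2][0] = -3 + -1 = -4) = -4 (attained at k = 2)
  C[0][1] = min over k of (A[0][0] + B[0][1] = -1 + -3 = -4, A[0][1] + B[1][1] = 0 + -4 = -4, A[0][2] + B[2][1] = -3 + 4 = 1) = -4 (attained at k = 0)
  C[0][2] = min over k of (A[0][0] + B[0][2] = -1 + 4 = 3, A[0][1] + B[1][2] = 0 + 1 = 1, A[0][2] + B[2][2] = -3 + 9 = 6) = 1 (attained at k = 1)
  C[1][0] = min over k of (A[1][0] + B[0][0] = 0 + 1 = 1, A[1][1] + B[1][0] = 8 + 1 = 9, A[1][2] + B[2][0] = 8 + -1 = 7) = 1 (attained at k = 0)
  C[1][1] = min over k of (A[1][0] + B[0][1] = 0 + -3 = -3, A[1][1] + B[1][1] = 8 + -4 = 4, A[1][2] + B[2][1] = 8 + 4 = 12) = -3 (attained at k = 0)
  C[1][2] = min over k of (A[1][0] + B[0][2] = 0 + 4 = 4, A[1][1] + B[1][2] = 8 + 1 = 9, A[1][2] + B[2][2] = 8 + 9 = 17) = 4 (attained at k = 0)
  C[2][0] = min over k of (A[2][0] + B[0][0] = 6 + 1 = 7, A[2][1] + B[1][0] = 6 + 1 = 7, A[2][2] + B[2][0] = -1 + -1 = -2) = -2 (attained at k = 2)
  C[2][1] = min over k of (A[2][0] + B[0][1] = 6 + -3 = 3, A[2][1] + B[1][1] = 6 + -4 = 2, A[2][2] + B[2][1] = -1 + 4 = 3) = 2 (attained at k = 1)
  C[2][2] = min over k of (A[2][0] + B[0][2] = 6 + 4 = 10, A[2][1] + B[1][2] = 6 + 1 = 7, A[2][2] + B[2][2] = -1 + 9 = 8) = 7 (attained at k = 1)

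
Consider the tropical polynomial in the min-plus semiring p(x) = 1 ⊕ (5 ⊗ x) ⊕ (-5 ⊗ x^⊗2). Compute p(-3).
p(-3) = -11

A tropical monomial a ⊗ x^⊗i evaluates to a + i · x. Evaluating each term at x = -3:
  Term 0 contributes 1 + 0 · -3 = 1
  Term 1 contributes 5 + 1 · -3 = 2
  Term 2 contributes -5 + 2 · -3 = -11
p(-3) = ⊕ of these = min[1, 2, -11] = -11.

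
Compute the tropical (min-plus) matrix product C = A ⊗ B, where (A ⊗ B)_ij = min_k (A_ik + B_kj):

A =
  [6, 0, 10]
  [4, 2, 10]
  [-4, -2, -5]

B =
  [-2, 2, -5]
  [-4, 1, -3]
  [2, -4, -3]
A ⊗ B =
  [-4, 1, -3]
  [-2, 3, -1]
  [-6, -9, -9]

Apply the min-plus product entry-by-entry:
  C[0][0] = min over k of (A[0][0] + B[0][0] = 6 + -2 = 4, A[0][1] + B[1][0] = 0 + -4 = -4, A[0][2] + B[2][0] = 10 + 2 = 12) = -4 (attained at k = 1)
  C[0][1] = min over k of (A[0][0] + B[0][1] = 6 + 2 = 8, A[0][1] + B[1][1] = 0 + 1 = 1, A[0][2] + B[2][1] = 10 + -4 = 6) = 1 (attained at k = 1)
  C[0][2] = min over k of (A[0][0] + B[0][2] = 6 + -5 = 1, A[0][1] + B[1][2] = 0 + -3 = -3, A[0][2] + B[2][2] = 10 + -3 = 7) = -3 (attained at k = 1)
  C[1][0] = min over k of (A[1][0] + B[0][0] = 4 + -2 = 2, A[1][1] + B[1][0] = 2 + -4 = -2, A[1][2] + B[2][0] = 10 + 2 = 12) = -2 (attained at k = 1)
  C[1][1] = min over k of (A[1][0] + B[0][1] = 4 + 2 = 6, A[1][1] + B[1][1] = 2 + 1 = 3, A[1][2] + B[2][1] = 10 + -4 = 6) = 3 (attained at k = 1)
  C[1][2] = min over k of (A[1][0] + B[0][2] = 4 + -5 = -1, A[1][1] + B[1][2] = 2 + -3 = -1, A[1][2] + B[2][2] = 10 + -3 = 7) = -1 (attained at k = 0)
  C[2][0] = min over k of (A[2][0] + B[0][0] = -4 + -2 = -6, A[2][1] + B[1][0] = -2 + -4 = -6, A[2][2] + B[2][0] = -5 + 2 = -3) = -6 (attained at k = 0)
  C[2][1] = min over k of (A[2][0] + B[0][1] = -4 + 2 = -2, A[2][1] + B[1][1] = -2 + 1 = -1, A[2][2] + B[2][1] = -5 + -4 = -9) = -9 (attained at k = 2)
  C[2][2] = min over k of (A[2][0] + B[0][2] = -4 + -5 = -9, A[2][1] + B[1][2] = -2 + -3 = -5, A[2][2] + B[2][2] = -5 + -3 = -8) = -9 (attained at k = 0)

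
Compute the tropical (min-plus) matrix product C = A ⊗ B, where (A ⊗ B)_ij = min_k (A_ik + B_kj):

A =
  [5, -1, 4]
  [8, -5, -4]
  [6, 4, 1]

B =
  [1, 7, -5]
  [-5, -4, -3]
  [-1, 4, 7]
A ⊗ B =
  [-6, -5, -4]
  [-10, -9, -8]
  [-1, 0, 1]

Apply the min-plus product entry-by-entry:
  C[0][0] = min over k of (A[0][0] + B[0][0] = 5 + 1 = 6, A[0][1] + B[1][0] = -1 + -5 = -6, A[0][2] + B[2][0] = 4 + -1 = 3) = -6 (attained at k = 1)
  C[0][1] = min over k of (A[0][0] + B[0][1] = 5 + 7 = 12, A[0][1] + B[1][1] = -1 + -4 = -5, A[0][2] + B[2][1] = 4 + 4 = 8) = -5 (attained at k = 1)
  C[0][2] = min over k of (A[0][0] + B[0][2] = 5 + -5 = 0, A[0][1] + B[1][2] = -1 + -3 = -4, A[0][2] + B[2][2] = 4 + 7 = 11) = -4 (attained at k = 1)
  C[1][0] = min over k of (A[1][0] + B[0][0] = 8 + 1 = 9, A[1][1] + B[1][0] = -5 + -5 = -10, A[1][2] + B[2][0] = -4 + -1 = -5) = -10 (attained at k = 1)
  C[1][1] = min over k of (A[1][0] + B[0][1] = 8 + 7 = 15, A[1][1] + B[1][1] = -5 + -4 = -9, A[1][2] + B[2][1] = -4 + 4 = 0) = -9 (attained at k = 1)
  C[1][2] = min over k of (A[1][0] + B[0][2] = 8 + -5 = 3, A[1][1] + B[1][2] = -5 + -3 = -8, A[1][2] + B[2][2] = -4 + 7 = 3) = -8 (attained at k = 1)
  C[2][0] = min over k of (A[2][0] + B[0][0] = 6 + 1 = 7, A[2][1] + B[1][0] = 4 + -5 = -1, A[2][2] + B[2][0] = 1 + -1 = 0) = -1 (attained at k = 1)
  C[2][1] = min over k of (A[2][0] + B[0][1] = 6 + 7 = 13, A[2][1] + B[1][1] = 4 + -4 = 0, A[2][2] + B[2][1] = 1 + 4 = 5) = 0 (attained at k = 1)
  C[2][2] = min over k of (A[2][0] + B[0][2] = 6 + -5 = 1, A[2][1] + B[1][2] = 4 + -3 = 1, A[2][2] + B[2][2] = 1 + 7 = 8) = 1 (attained at k = 0)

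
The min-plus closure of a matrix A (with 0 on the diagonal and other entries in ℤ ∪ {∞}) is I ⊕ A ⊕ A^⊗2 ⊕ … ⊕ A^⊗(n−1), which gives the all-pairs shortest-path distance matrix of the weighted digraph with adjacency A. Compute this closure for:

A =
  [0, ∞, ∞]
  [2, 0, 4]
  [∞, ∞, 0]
Closure =
  [0, ∞, ∞]
  [2, 0, 4]
  [∞, ∞, 0]

This is the Floyd-Warshall all-pairs shortest-path computation. For each intermediate vertex k = 0, 1, …, 2, update dist[i][j] ← min(dist[i][j], dist[i][k] + dist[k][j]). The final matrix gives, for each (i, j), the minimum total weight of any directed path from i to j (possibly empty when i = j).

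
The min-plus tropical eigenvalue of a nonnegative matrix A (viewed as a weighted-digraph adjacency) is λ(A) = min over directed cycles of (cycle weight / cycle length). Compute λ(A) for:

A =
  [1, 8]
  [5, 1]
λ(A) = 1

Enumerate directed cycles and compute their means (weight / length). Sample:
  cycle 0 → 0: weight = 1, length = 1, mean = 1/1 ≈ 1.000
  cycle 1 → 1: weight = 1, length = 1, mean = 1/1 ≈ 1.000
  cycle 0 → 1 → 0: weight = 13, length = 2, mean = 13/2 ≈ 6.500
  cycle 1 → 0 → 1: weight = 13, length = 2, mean = 13/2 ≈ 6.500
Minimum mean = 1.000, attained e.g. along the cycle 0 → 0 with weight 1 and length 1. So λ(A) = 1/1 = 1.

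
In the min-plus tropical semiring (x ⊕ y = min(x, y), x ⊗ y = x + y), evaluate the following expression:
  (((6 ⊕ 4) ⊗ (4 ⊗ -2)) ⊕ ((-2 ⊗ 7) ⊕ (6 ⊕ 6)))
(((6 ⊕ 4) ⊗ (4 ⊗ -2)) ⊕ ((-2 ⊗ 7) ⊕ (6 ⊕ 6))) = 5

Expand innermost to outermost. Recall ⊕ takes the minimum of its arguments and ⊗ takes their sum. Working out the expression (((6 ⊕ 4) ⊗ (4 ⊗ -2)) ⊕ ((-2 ⊗ 7) ⊕ (6 ⊕ 6))) gives 5.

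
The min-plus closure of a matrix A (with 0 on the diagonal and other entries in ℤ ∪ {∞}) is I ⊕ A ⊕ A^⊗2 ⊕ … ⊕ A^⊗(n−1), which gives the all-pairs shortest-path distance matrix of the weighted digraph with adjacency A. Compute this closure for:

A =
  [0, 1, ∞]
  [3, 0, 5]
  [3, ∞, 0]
Closure =
  [0, 1, 6]
  [3, 0, 5]
  [3, 4, 0]

This is the Floyd-Warshall all-pairs shortest-path computation. For each intermediate vertex k = 0, 1, …, 2, update dist[i][j] ← min(dist[i][j], dist[i][k] + dist[k][j]). The final matrix gives, for each (i, j), the minimum total weight of any directed path from i to j (possibly empty when i = j).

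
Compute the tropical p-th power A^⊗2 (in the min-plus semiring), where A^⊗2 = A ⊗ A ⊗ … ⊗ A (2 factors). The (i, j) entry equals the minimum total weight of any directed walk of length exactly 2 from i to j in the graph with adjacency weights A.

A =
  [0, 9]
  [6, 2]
A^⊗2 =
  [0, 9]
  [6, 4]

Each entry (A^⊗2)_ij equals the minimum over all length-2 walks i = v_0 → v_1 → … → v_2 = j of Σ_t A[v_t][v_{t+1}]. For example, for (i, j) = (0, 1) we minimise over 2 possible intermediate vertex sequences; the minimum is 9, attained along the walk 0 → 0 → 1.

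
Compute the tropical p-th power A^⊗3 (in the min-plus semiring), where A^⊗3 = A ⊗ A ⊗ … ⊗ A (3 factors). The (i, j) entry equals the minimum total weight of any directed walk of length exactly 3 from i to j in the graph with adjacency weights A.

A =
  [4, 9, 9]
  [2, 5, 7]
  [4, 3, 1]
A^⊗3 =
  [12, 13, 11]
  [10, 11, 9]
  [6, 5, 3]

Each entry (A^⊗3)_ij equals the minimum over all length-3 walks i = v_0 → v_1 → … → v_3 = j of Σ_t A[v_t][v_{t+1}]. For example, for (i, j) = (0, 2) we minimise over 9 possible intermediate vertex sequences; the minimum is 11, attained along the walk 0 → 2 → 2 → 2.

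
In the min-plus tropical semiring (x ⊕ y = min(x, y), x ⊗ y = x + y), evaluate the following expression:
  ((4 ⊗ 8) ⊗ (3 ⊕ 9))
((4 ⊗ 8) ⊗ (3 ⊕ 9)) = 15

Expand innermost to outermost. Recall ⊕ takes the minimum of its arguments and ⊗ takes their sum. Working out the expression ((4 ⊗ 8) ⊗ (3 ⊕ 9)) gives 15.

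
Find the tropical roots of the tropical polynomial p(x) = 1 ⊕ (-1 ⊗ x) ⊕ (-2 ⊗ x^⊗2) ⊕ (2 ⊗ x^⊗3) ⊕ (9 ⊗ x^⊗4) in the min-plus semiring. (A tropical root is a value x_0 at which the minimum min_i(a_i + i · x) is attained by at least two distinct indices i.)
Roots: {-7, -4, 1, 2}

Each tropical root is a break point of the lower envelope of the lines y = a_i + i · x (there are 5 lines, with slopes 0, 1, ..., 4). Only the lines that attain the minimum somewhere contribute to roots; other lines are dominated. Here the surviving (envelope) indices are i = 4, i = 3, i = 2, i = 1, i = 0.
Intersections between consecutive envelope lines give the roots: for adjacent envelope indices i < j the intersection is x = (a_i − a_j) / (j − i). Reading off the sorted break points: {-7, -4, 1, 2}.
Verification: at each break x_0, at least two indices attain the minimum of min_i(a_i + i · x_0).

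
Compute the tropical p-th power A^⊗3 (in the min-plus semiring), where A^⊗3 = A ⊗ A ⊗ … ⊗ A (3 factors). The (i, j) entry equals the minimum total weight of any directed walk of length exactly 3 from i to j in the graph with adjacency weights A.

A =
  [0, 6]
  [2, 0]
A^⊗3 =
  [0, 6]
  [2, 0]

Each entry (A^⊗3)_ij equals the minimum over all length-3 walks i = v_0 → v_1 → … → v_3 = j of Σ_t A[v_t][v_{t+1}]. For example, for (i, j) = (0, 1) we minimise over 4 possible intermediate vertex sequences; the minimum is 6, attained along the walk 0 → 0 → 0 → 1.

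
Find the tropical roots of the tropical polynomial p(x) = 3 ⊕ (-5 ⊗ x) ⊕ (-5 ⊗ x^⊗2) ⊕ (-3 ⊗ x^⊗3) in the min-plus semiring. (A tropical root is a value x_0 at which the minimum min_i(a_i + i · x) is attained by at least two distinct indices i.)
Roots: {-2, 0, 8}

Each tropical root is a break point of the lower envelope of the lines y = a_i + i · x (there are 4 lines, with slopes 0, 1, ..., 3). Only the lines that attain the minimum somewhere contribute to roots; other lines are dominated. Here the surviving (envelope) indices are i = 3, i = 2, i = 1, i = 0.
Intersections between consecutive envelope lines give the roots: for adjacent envelope indices i < j the intersection is x = (a_i − a_j) / (j − i). Reading off the sorted break points: {-2, 0, 8}.
Verification: at each break x_0, at least two indices attain the minimum of min_i(a_i + i · x_0).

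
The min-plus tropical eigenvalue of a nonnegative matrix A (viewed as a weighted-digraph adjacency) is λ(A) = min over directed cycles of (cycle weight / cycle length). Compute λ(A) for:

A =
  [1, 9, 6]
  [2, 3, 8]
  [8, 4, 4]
λ(A) = 1

Enumerate directed cycles and compute their means (weight / length). Sample:
  cycle 0 → 0: weight = 1, length = 1, mean = 1/1 ≈ 1.000
  cycle 1 → 1: weight = 3, length = 1, mean = 3/1 ≈ 3.000
  cycle 2 → 2: weight = 4, length = 1, mean = 4/1 ≈ 4.000
  cycle 0 → 1 → 0: weight = 11, length = 2, mean = 11/2 ≈ 5.500
  cycle 0 → 2 → 0: weight = 14, length = 2, mean = 14/2 ≈ 7.000
  cycle 1 → 0 → 1: weight = 11, length = 2, mean = 11/2 ≈ 5.500
Minimum mean = 1.000, attained e.g. along the cycle 0 → 0 with weight 1 and length 1. So λ(A) = 1/1 = 1.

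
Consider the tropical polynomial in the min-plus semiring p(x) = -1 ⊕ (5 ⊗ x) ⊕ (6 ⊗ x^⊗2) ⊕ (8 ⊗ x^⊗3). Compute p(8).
p(8) = -1

A tropical monomial a ⊗ x^⊗i evaluates to a + i · x. Evaluating each term at x = 8:
  Term 0 contributes -1 + 0 · 8 = -1
  Term 1 contributes 5 + 1 · 8 = 13
  Term 2 contributes 6 + 2 · 8 = 22
  Term 3 contributes 8 + 3 · 8 = 32
p(8) = ⊕ of these = min[-1, 13, 22, 32] = -1.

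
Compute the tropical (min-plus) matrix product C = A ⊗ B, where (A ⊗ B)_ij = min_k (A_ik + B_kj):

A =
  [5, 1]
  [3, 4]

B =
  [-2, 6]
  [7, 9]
A ⊗ B =
  [3, 10]
  [1, 9]

Apply the min-plus product entry-by-entry:
  C[0][0] = min over k of (A[0][0] + B[0][0] = 5 + -2 = 3, A[0][1] + B[1][0] = 1 + 7 = 8) = 3 (attained at k = 0)
  C[0][1] = min over k of (A[0][0] + B[0][1] = 5 + 6 = 11, A[0][1] + B[1][1] = 1 + 9 = 10) = 10 (attained at k = 1)
  C[1][0] = min over k of (A[1][0] + B[0][0] = 3 + -2 = 1, A[1][1] + B[1][0] = 4 + 7 = 11) = 1 (attained at k = 0)
  C[1][1] = min over k of (A[1][0] + B[0][1] = 3 + 6 = 9, A[1][1] + B[1][1] = 4 + 9 = 13) = 9 (attained at k = 0)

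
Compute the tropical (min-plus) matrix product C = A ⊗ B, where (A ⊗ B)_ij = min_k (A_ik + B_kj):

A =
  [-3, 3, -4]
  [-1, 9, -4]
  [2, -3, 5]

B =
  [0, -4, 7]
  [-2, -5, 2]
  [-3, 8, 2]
A ⊗ B =
  [-7, -7, -2]
  [-7, -5, -2]
  [-5, -8, -1]

Apply the min-plus product entry-by-entry:
  C[0][0] = min over k of (A[0][0] + B[0][0] = -3 + 0 = -3, A[0][1] + B[1][0] = 3 + -2 = 1, A[0][2] + B[2][0] = -4 + -3 = -7) = -7 (attained at k = 2)
  C[0][1] = min over k of (A[0][0] + B[0][1] = -3 + -4 = -7, A[0][1] + B[1][1] = 3 + -5 = -2, A[0][2] + B[2][1] = -4 + 8 = 4) = -7 (attained at k = 0)
  C[0][2] = min over k of (A[0][0] + B[0][2] = -3 + 7 = 4, A[0][1] + B[1][2] = 3 + 2 = 5, A[0][2] + B[2][2] = -4 + 2 = -2) = -2 (attained at k = 2)
  C[1][0] = min over k of (A[1][0] + B[0][0] = -1 + 0 = -1, A[1][1] + B[1][0] = 9 + -2 = 7, A[1][2] + B[2][0] = -4 + -3 = -7) = -7 (attained at k = 2)
  C[1][1] = min over k of (A[1][0] + B[0][1] = -1 + -4 = -5, A[1][1] + B[1][1] = 9 + -5 = 4, A[1][2] + B[2][1] = -4 + 8 = 4) = -5 (attained at k = 0)
  C[1][2] = min over k of (A[1][0] + B[0][2] = -1 + 7 = 6, A[1][1] + B[1][2] = 9 + 2 = 11, A[1][2] + B[2][2] = -4 + 2 = -2) = -2 (attained at k = 2)
  C[2][0] = min over k of (A[2][0] + B[0][0] = 2 + 0 = 2, A[2][1] + B[1][0] = -3 + -2 = -5, A[2][2] + B[2][0] = 5 + -3 = 2) = -5 (attained at k = 1)
  C[2][1] = min over k of (A[2][0] + B[0][1] = 2 + -4 = -2, A[2][1] + B[1][1] = -3 + -5 = -8, A[2][2] + B[2][1] = 5 + 8 = 13) = -8 (attained at k = 1)
  C[2][2] = min over k of (A[2][0] + B[0][2] = 2 + 7 = 9, A[2][1] + B[1][2] = -3 + 2 = -1, A[2][2] + B[2][2] = 5 + 2 = 7) = -1 (attained at k = 1)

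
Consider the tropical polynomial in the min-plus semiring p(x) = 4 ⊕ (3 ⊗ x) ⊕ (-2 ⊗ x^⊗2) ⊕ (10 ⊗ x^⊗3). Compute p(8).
p(8) = 4

A tropical monomial a ⊗ x^⊗i evaluates to a + i · x. Evaluating each term at x = 8:
  Term 0 contributes 4 + 0 · 8 = 4
  Term 1 contributes 3 + 1 · 8 = 11
  Term 2 contributes -2 + 2 · 8 = 14
  Term 3 contributes 10 + 3 · 8 = 34
p(8) = ⊕ of these = min[4, 11, 14, 34] = 4.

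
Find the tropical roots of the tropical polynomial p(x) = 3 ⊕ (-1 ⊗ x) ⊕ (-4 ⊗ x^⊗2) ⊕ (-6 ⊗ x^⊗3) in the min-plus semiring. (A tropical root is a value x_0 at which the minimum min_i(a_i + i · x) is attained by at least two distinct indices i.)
Roots: {2, 3, 4}

Each tropical root is a break point of the lower envelope of the lines y = a_i + i · x (there are 4 lines, with slopes 0, 1, ..., 3). Only the lines that attain the minimum somewhere contribute to roots; other lines are dominated. Here the surviving (envelope) indices are i = 3, i = 2, i = 1, i = 0.
Intersections between consecutive envelope lines give the roots: for adjacent envelope indices i < j the intersection is x = (a_i − a_j) / (j − i). Reading off the sorted break points: {2, 3, 4}.
Verification: at each break x_0, at least two indices attain the minimum of min_i(a_i + i · x_0).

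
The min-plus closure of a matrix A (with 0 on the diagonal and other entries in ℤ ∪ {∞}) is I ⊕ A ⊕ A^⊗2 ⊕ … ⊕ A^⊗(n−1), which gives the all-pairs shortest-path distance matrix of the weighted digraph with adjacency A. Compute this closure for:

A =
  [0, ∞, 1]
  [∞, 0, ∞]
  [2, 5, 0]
Closure =
  [0, 6, 1]
  [∞, 0, ∞]
  [2, 5, 0]

This is the Floyd-Warshall all-pairs shortest-path computation. For each intermediate vertex k = 0, 1, …, 2, update dist[i][j] ← min(dist[i][j], dist[i][k] + dist[k][j]). The final matrix gives, for each (i, j), the minimum total weight of any directed path from i to j (possibly empty when i = j).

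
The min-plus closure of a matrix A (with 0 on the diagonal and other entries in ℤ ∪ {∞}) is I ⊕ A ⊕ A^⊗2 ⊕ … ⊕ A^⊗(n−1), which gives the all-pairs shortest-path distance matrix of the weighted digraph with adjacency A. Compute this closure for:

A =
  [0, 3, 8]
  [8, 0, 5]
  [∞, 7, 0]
Closure =
  [0, 3, 8]
  [8, 0, 5]
  [15, 7, 0]

This is the Floyd-Warshall all-pairs shortest-path computation. For each intermediate vertex k = 0, 1, …, 2, update dist[i][j] ← min(dist[i][j], dist[i][k] + dist[k][j]). The final matrix gives, for each (i, j), the minimum total weight of any directed path from i to j (possibly empty when i = j).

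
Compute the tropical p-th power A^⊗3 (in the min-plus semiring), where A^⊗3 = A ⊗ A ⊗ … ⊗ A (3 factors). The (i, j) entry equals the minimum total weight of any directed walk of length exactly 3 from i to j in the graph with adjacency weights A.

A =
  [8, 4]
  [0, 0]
A^⊗3 =
  [4, 4]
  [0, 0]

Each entry (A^⊗3)_ij equals the minimum over all length-3 walks i = v_0 → v_1 → … → v_3 = j of Σ_t A[v_t][v_{t+1}]. For example, for (i, j) = (0, 1) we minimise over 4 possible intermediate vertex sequences; the minimum is 4, attained along the walk 0 → 1 → 1 → 1.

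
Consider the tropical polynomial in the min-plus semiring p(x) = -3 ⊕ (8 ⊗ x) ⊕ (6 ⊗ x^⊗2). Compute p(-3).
p(-3) = -3

A tropical monomial a ⊗ x^⊗i evaluates to a + i · x. Evaluating each term at x = -3:
  Term 0 contributes -3 + 0 · -3 = -3
  Term 1 contributes 8 + 1 · -3 = 5
  Term 2 contributes 6 + 2 · -3 = 0
p(-3) = ⊕ of these = min[-3, 5, 0] = -3.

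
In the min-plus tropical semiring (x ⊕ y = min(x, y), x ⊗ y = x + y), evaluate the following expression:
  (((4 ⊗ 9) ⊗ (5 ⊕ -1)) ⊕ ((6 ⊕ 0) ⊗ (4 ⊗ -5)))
(((4 ⊗ 9) ⊗ (5 ⊕ -1)) ⊕ ((6 ⊕ 0) ⊗ (4 ⊗ -5))) = -1

Expand innermost to outermost. Recall ⊕ takes the minimum of its arguments and ⊗ takes their sum. Working out the expression (((4 ⊗ 9) ⊗ (5 ⊕ -1)) ⊕ ((6 ⊕ 0) ⊗ (4 ⊗ -5))) gives -1.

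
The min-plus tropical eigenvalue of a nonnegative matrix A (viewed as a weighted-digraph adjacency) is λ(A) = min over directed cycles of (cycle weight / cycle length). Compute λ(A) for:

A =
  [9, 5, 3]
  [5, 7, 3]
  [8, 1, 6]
λ(A) = 2

Enumerate directed cycles and compute their means (weight / length). Sample:
  cycle 0 → 0: weight = 9, length = 1, mean = 9/1 ≈ 9.000
  cycle 1 → 1: weight = 7, length = 1, mean = 7/1 ≈ 7.000
  cycle 2 → 2: weight = 6, length = 1, mean = 6/1 ≈ 6.000
  cycle 0 → 1 → 0: weight = 10, length = 2, mean = 10/2 ≈ 5.000
  cycle 0 → 2 → 0: weight = 11, length = 2, mean = 11/2 ≈ 5.500
  cycle 1 → 0 → 1: weight = 10, length = 2, mean = 10/2 ≈ 5.000
Minimum mean = 2.000, attained e.g. along the cycle 1 → 2 → 1 with weight 4 and length 2. So λ(A) = 4/2 = 2.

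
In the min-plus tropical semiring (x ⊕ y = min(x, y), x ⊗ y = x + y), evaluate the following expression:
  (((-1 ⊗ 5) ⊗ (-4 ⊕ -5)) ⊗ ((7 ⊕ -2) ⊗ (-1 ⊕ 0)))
(((-1 ⊗ 5) ⊗ (-4 ⊕ -5)) ⊗ ((7 ⊕ -2) ⊗ (-1 ⊕ 0))) = -4

Expand innermost to outermost. Recall ⊕ takes the minimum of its arguments and ⊗ takes their sum. Working out the expression (((-1 ⊗ 5) ⊗ (-4 ⊕ -5)) ⊗ ((7 ⊕ -2) ⊗ (-1 ⊕ 0))) gives -4.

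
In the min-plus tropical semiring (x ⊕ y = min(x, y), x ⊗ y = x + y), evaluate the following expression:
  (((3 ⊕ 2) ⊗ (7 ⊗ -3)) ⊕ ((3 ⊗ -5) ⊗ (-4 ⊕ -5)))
(((3 ⊕ 2) ⊗ (7 ⊗ -3)) ⊕ ((3 ⊗ -5) ⊗ (-4 ⊕ -5))) = -7

Expand innermost to outermost. Recall ⊕ takes the minimum of its arguments and ⊗ takes their sum. Working out the expression (((3 ⊕ 2) ⊗ (7 ⊗ -3)) ⊕ ((3 ⊗ -5) ⊗ (-4 ⊕ -5))) gives -7.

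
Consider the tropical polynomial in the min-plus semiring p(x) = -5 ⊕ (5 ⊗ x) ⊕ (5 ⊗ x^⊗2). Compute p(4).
p(4) = -5

A tropical monomial a ⊗ x^⊗i evaluates to a + i · x. Evaluating each term at x = 4:
  Term 0 contributes -5 + 0 · 4 = -5
  Term 1 contributes 5 + 1 · 4 = 9
  Term 2 contributes 5 + 2 · 4 = 13
p(4) = ⊕ of these = min[-5, 9, 13] = -5.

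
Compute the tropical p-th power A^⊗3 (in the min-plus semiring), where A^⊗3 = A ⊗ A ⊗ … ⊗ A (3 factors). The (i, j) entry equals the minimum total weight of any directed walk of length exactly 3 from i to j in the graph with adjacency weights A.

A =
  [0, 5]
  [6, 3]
A^⊗3 =
  [0, 5]
  [6, 9]

Each entry (A^⊗3)_ij equals the minimum over all length-3 walks i = v_0 → v_1 → … → v_3 = j of Σ_t A[v_t][v_{t+1}]. For example, for (i, j) = (0, 1) we minimise over 4 possible intermediate vertex sequences; the minimum is 5, attained along the walk 0 → 0 → 0 → 1.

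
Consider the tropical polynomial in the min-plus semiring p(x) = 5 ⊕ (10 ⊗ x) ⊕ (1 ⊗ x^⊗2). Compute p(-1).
p(-1) = -1

A tropical monomial a ⊗ x^⊗i evaluates to a + i · x. Evaluating each term at x = -1:
  Term 0 contributes 5 + 0 · -1 = 5
  Term 1 contributes 10 + 1 · -1 = 9
  Term 2 contributes 1 + 2 · -1 = -1
p(-1) = ⊕ of these = min[5, 9, -1] = -1.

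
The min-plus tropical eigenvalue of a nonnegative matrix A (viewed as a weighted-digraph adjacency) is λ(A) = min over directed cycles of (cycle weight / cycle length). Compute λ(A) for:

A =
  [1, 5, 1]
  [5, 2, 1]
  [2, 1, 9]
λ(A) = 1

Enumerate directed cycles and compute their means (weight / length). Sample:
  cycle 0 → 0: weight = 1, length = 1, mean = 1/1 ≈ 1.000
  cycle 1 → 1: weight = 2, length = 1, mean = 2/1 ≈ 2.000
  cycle 2 → 2: weight = 9, length = 1, mean = 9/1 ≈ 9.000
  cycle 0 → 1 → 0: weight = 10, length = 2, mean = 10/2 ≈ 5.000
  cycle 0 → 2 → 0: weight = 3, length = 2, mean = 3/2 ≈ 1.500
  cycle 1 → 0 → 1: weight = 10, length = 2, mean = 10/2 ≈ 5.000
Minimum mean = 1.000, attained e.g. along the cycle 0 → 0 with weight 1 and length 1. So λ(A) = 1/1 = 1.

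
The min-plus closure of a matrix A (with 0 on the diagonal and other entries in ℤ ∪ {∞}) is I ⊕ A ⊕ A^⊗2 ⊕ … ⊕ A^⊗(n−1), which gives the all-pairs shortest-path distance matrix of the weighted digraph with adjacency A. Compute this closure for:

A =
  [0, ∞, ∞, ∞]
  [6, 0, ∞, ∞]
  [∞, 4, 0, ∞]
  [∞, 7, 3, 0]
Closure =
  [0, ∞, ∞, ∞]
  [6, 0, ∞, ∞]
  [10, 4, 0, ∞]
  [13, 7, 3, 0]

This is the Floyd-Warshall all-pairs shortest-path computation. For each intermediate vertex k = 0, 1, …, 3, update dist[i][j] ← min(dist[i][j], dist[i][k] + dist[k][j]). The final matrix gives, for each (i, j), the minimum total weight of any directed path from i to j (possibly empty when i = j).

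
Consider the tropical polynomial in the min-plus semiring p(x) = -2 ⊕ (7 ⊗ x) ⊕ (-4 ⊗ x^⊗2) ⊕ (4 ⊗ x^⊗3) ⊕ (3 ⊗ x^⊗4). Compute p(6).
p(6) = -2

A tropical monomial a ⊗ x^⊗i evaluates to a + i · x. Evaluating each term at x = 6:
  Term 0 contributes -2 + 0 · 6 = -2
  Term 1 contributes 7 + 1 · 6 = 13
  Term 2 contributes -4 + 2 · 6 = 8
  Term 3 contributes 4 + 3 · 6 = 22
  Term 4 contributes 3 + 4 · 6 = 27
p(6) = ⊕ of these = min[-2, 13, 8, 22, 27] = -2.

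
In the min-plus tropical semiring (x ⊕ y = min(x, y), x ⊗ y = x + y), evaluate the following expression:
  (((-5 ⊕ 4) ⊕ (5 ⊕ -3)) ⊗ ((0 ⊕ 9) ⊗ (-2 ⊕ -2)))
(((-5 ⊕ 4) ⊕ (5 ⊕ -3)) ⊗ ((0 ⊕ 9) ⊗ (-2 ⊕ -2))) = -7

Expand innermost to outermost. Recall ⊕ takes the minimum of its arguments and ⊗ takes their sum. Working out the expression (((-5 ⊕ 4) ⊕ (5 ⊕ -3)) ⊗ ((0 ⊕ 9) ⊗ (-2 ⊕ -2))) gives -7.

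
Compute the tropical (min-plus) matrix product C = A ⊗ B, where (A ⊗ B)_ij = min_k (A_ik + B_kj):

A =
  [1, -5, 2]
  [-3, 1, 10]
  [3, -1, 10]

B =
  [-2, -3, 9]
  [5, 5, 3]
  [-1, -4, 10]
A ⊗ B =
  [-1, -2, -2]
  [-5, -6, 4]
  [1, 0, 2]

Apply the min-plus product entry-by-entry:
  C[0][0] = min over k of (A[0][0] + B[0][0] = 1 + -2 = -1, A[0][1] + B[1][0] = -5 + 5 = 0, A[0][2] + B[2][0] = 2 + -1 = 1) = -1 (attained at k = 0)
  C[0][1] = min over k of (A[0][0] + B[0][1] = 1 + -3 = -2, A[0][1] + B[1][1] = -5 + 5 = 0, A[0][2] + B[2][1] = 2 + -4 = -2) = -2 (attained at k = 0)
  C[0][2] = min over k of (A[0][0] + B[0][2] = 1 + 9 = 10, A[0][1] + B[1][2] = -5 + 3 = -2, A[0][2] + B[2][2] = 2 + 10 = 12) = -2 (attained at k = 1)
  C[1][0] = min over k of (A[1][0] + B[0][0] = -3 + -2 = -5, A[1][1] + B[1][0] = 1 + 5 = 6, A[1][2] + B[2][0] = 10 + -1 = 9) = -5 (attained at k = 0)
  C[1][1] = min over k of (A[1][0] + B[0][1] = -3 + -3 = -6, A[1][1] + B[1][1] = 1 + 5 = 6, A[1][2] + B[2][1] = 10 + -4 = 6) = -6 (attained at k = 0)
  C[1][2] = min over k of (A[1][0] + B[0][2] = -3 + 9 = 6, A[1][1] + B[1][2] = 1 + 3 = 4, A[1][2] + B[2][2] = 10 + 10 = 20) = 4 (attained at k = 1)
  C[2][0] = min over k of (A[2][0] + B[0][0] = 3 + -2 = 1, A[2][1] + B[1][0] = -1 + 5 = 4, A[2][2] + B[2][0] = 10 + -1 = 9) = 1 (attained at k = 0)
  C[2][1] = min over k of (A[2][0] + B[0][1] = 3 + -3 = 0, A[2][1] + B[1][1] = -1 + 5 = 4, A[2][2] + B[2][1] = 10 + -4 = 6) = 0 (attained at k = 0)
  C[2][2] = min over k of (A[2][0] + B[0][2] = 3 + 9 = 12, A[2][1] + B[1][2] = -1 + 3 = 2, A[2][2] + B[2][2] = 10 + 10 = 20) = 2 (attained at k = 1)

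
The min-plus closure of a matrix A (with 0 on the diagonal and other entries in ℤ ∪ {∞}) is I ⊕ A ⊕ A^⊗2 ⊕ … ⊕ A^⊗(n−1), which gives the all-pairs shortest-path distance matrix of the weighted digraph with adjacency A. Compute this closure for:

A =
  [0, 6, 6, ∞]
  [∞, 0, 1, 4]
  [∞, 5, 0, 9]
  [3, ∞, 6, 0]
Closure =
  [0, 6, 6, 10]
  [7, 0, 1, 4]
  [12, 5, 0, 9]
  [3, 9, 6, 0]

This is the Floyd-Warshall all-pairs shortest-path computation. For each intermediate vertex k = 0, 1, …, 3, update dist[i][j] ← min(dist[i][j], dist[i][k] + dist[k][j]). The final matrix gives, for each (i, j), the minimum total weight of any directed path from i to j (possibly empty when i = j).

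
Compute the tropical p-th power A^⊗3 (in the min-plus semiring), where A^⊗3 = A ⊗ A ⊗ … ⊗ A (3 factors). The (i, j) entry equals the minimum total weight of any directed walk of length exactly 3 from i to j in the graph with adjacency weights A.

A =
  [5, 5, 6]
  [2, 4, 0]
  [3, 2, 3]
A^⊗3 =
  [8, 7, 8]
  [4, 5, 2]
  [5, 4, 5]

Each entry (A^⊗3)_ij equals the minimum over all length-3 walks i = v_0 → v_1 → … → v_3 = j of Σ_t A[v_t][v_{t+1}]. For example, for (i, j) = (0, 2) we minimise over 9 possible intermediate vertex sequences; the minimum is 8, attained along the walk 0 → 1 → 2 → 2.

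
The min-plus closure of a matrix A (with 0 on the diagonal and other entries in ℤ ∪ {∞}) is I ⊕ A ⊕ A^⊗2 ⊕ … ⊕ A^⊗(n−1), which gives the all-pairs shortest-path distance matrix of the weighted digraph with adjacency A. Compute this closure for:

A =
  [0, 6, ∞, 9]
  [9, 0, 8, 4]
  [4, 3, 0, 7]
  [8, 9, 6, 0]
Closure =
  [0, 6, 14, 9]
  [9, 0, 8, 4]
  [4, 3, 0, 7]
  [8, 9, 6, 0]

This is the Floyd-Warshall all-pairs shortest-path computation. For each intermediate vertex k = 0, 1, …, 3, update dist[i][j] ← min(dist[i][j], dist[i][k] + dist[k][j]). The final matrix gives, for each (i, j), the minimum total weight of any directed path from i to j (possibly empty when i = j).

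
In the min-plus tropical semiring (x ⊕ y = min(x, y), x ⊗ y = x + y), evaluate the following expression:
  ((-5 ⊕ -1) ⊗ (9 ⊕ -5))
((-5 ⊕ -1) ⊗ (9 ⊕ -5)) = -10

Expand innermost to outermost. Recall ⊕ takes the minimum of its arguments and ⊗ takes their sum. Working out the expression ((-5 ⊕ -1) ⊗ (9 ⊕ -5)) gives -10.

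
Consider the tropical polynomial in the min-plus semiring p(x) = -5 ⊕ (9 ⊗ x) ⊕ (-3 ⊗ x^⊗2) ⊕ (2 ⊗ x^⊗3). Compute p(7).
p(7) = -5

A tropical monomial a ⊗ x^⊗i evaluates to a + i · x. Evaluating each term at x = 7:
  Term 0 contributes -5 + 0 · 7 = -5
  Term 1 contributes 9 + 1 · 7 = 16
  Term 2 contributes -3 + 2 · 7 = 11
  Term 3 contributes 2 + 3 · 7 = 23
p(7) = ⊕ of these = min[-5, 16, 11, 23] = -5.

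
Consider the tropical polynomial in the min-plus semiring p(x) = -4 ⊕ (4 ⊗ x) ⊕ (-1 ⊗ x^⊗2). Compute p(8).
p(8) = -4

A tropical monomial a ⊗ x^⊗i evaluates to a + i · x. Evaluating each term at x = 8:
  Term 0 contributes -4 + 0 · 8 = -4
  Term 1 contributes 4 + 1 · 8 = 12
  Term 2 contributes -1 + 2 · 8 = 15
p(8) = ⊕ of these = min[-4, 12, 15] = -4.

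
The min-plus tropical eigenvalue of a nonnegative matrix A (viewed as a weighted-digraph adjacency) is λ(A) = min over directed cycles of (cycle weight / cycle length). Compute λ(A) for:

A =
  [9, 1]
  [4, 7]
λ(A) = 5/2

Enumerate directed cycles and compute their means (weight / length). Sample:
  cycle 0 → 0: weight = 9, length = 1, mean = 9/1 ≈ 9.000
  cycle 1 → 1: weight = 7, length = 1, mean = 7/1 ≈ 7.000
  cycle 0 → 1 → 0: weight = 5, length = 2, mean = 5/2 ≈ 2.500
  cycle 1 → 0 → 1: weight = 5, length = 2, mean = 5/2 ≈ 2.500
Minimum mean = 2.500, attained e.g. along the cycle 0 → 1 → 0 with weight 5 and length 2. So λ(A) = 5/2 = 5/2.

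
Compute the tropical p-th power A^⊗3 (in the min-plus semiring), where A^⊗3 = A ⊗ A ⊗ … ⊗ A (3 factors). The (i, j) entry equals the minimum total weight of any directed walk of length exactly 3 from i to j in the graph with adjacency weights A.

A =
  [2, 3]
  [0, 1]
A^⊗3 =
  [4, 5]
  [2, 3]

Each entry (A^⊗3)_ij equals the minimum over all length-3 walks i = v_0 → v_1 → … → v_3 = j of Σ_t A[v_t][v_{t+1}]. For example, for (i, j) = (0, 1) we minimise over 4 possible intermediate vertex sequences; the minimum is 5, attained along the walk 0 → 1 → 1 → 1.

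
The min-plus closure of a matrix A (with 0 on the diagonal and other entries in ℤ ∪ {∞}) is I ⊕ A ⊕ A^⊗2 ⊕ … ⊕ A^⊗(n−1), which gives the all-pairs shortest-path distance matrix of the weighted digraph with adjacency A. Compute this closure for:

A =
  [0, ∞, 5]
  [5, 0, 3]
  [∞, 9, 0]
Closure =
  [0, 14, 5]
  [5, 0, 3]
  [14, 9, 0]

This is the Floyd-Warshall all-pairs shortest-path computation. For each intermediate vertex k = 0, 1, …, 2, update dist[i][j] ← min(dist[i][j], dist[i][k] + dist[k][j]). The final matrix gives, for each (i, j), the minimum total weight of any directed path from i to j (possibly empty when i = j).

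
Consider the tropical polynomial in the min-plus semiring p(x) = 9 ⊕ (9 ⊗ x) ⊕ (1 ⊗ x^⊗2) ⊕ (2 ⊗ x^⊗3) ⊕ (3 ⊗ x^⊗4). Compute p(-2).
p(-2) = -5

A tropical monomial a ⊗ x^⊗i evaluates to a + i · x. Evaluating each term at x = -2:
  Term 0 contributes 9 + 0 · -2 = 9
  Term 1 contributes 9 + 1 · -2 = 7
  Term 2 contributes 1 + 2 · -2 = -3
  Term 3 contributes 2 + 3 · -2 = -4
  Term 4 contributes 3 + 4 · -2 = -5
p(-2) = ⊕ of these = min[9, 7, -3, -4, -5] = -5.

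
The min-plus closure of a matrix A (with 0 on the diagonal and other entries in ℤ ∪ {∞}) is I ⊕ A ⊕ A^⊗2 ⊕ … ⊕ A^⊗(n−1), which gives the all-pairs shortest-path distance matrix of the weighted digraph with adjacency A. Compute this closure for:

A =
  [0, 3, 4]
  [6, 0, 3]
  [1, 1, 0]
Closure =
  [0, 3, 4]
  [4, 0, 3]
  [1, 1, 0]

This is the Floyd-Warshall all-pairs shortest-path computation. For each intermediate vertex k = 0, 1, …, 2, update dist[i][j] ← min(dist[i][j], dist[i][k] + dist[k][j]). The final matrix gives, for each (i, j), the minimum total weight of any directed path from i to j (possibly empty when i = j).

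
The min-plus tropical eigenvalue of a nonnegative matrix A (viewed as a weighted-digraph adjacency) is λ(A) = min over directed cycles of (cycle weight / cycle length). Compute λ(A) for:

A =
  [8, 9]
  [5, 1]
λ(A) = 1

Enumerate directed cycles and compute their means (weight / length). Sample:
  cycle 0 → 0: weight = 8, length = 1, mean = 8/1 ≈ 8.000
  cycle 1 → 1: weight = 1, length = 1, mean = 1/1 ≈ 1.000
  cycle 0 → 1 → 0: weight = 14, length = 2, mean = 14/2 ≈ 7.000
  cycle 1 → 0 → 1: weight = 14, length = 2, mean = 14/2 ≈ 7.000
Minimum mean = 1.000, attained e.g. along the cycle 1 → 1 with weight 1 and length 1. So λ(A) = 1/1 = 1.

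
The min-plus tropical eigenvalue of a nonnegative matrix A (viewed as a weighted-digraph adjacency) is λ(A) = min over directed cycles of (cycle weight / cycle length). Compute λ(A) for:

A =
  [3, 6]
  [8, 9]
λ(A) = 3

Enumerate directed cycles and compute their means (weight / length). Sample:
  cycle 0 → 0: weight = 3, length = 1, mean = 3/1 ≈ 3.000
  cycle 1 → 1: weight = 9, length = 1, mean = 9/1 ≈ 9.000
  cycle 0 → 1 → 0: weight = 14, length = 2, mean = 14/2 ≈ 7.000
  cycle 1 → 0 → 1: weight = 14, length = 2, mean = 14/2 ≈ 7.000
Minimum mean = 3.000, attained e.g. along the cycle 0 → 0 with weight 3 and length 1. So λ(A) = 3/1 = 3.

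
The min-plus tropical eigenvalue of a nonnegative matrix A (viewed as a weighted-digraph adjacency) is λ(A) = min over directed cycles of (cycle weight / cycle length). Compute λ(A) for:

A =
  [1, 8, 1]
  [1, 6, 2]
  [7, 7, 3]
λ(A) = 1

Enumerate directed cycles and compute their means (weight / length). Sample:
  cycle 0 → 0: weight = 1, length = 1, mean = 1/1 ≈ 1.000
  cycle 1 → 1: weight = 6, length = 1, mean = 6/1 ≈ 6.000
  cycle 2 → 2: weight = 3, length = 1, mean = 3/1 ≈ 3.000
  cycle 0 → 1 → 0: weight = 9, length = 2, mean = 9/2 ≈ 4.500
  cycle 0 → 2 → 0: weight = 8, length = 2, mean = 8/2 ≈ 4.000
  cycle 1 → 0 → 1: weight = 9, length = 2, mean = 9/2 ≈ 4.500
Minimum mean = 1.000, attained e.g. along the cycle 0 → 0 with weight 1 and length 1. So λ(A) = 1/1 = 1.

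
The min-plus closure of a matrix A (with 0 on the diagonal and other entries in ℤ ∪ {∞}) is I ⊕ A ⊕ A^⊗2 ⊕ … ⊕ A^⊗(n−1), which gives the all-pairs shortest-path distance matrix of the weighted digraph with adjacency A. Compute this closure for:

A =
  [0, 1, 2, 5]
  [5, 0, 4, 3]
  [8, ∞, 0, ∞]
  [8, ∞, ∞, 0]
Closure =
  [0, 1, 2, 4]
  [5, 0, 4, 3]
  [8, 9, 0, 12]
  [8, 9, 10, 0]

This is the Floyd-Warshall all-pairs shortest-path computation. For each intermediate vertex k = 0, 1, …, 3, update dist[i][j] ← min(dist[i][j], dist[i][k] + dist[k][j]). The final matrix gives, for each (i, j), the minimum total weight of any directed path from i to j (possibly empty when i = j).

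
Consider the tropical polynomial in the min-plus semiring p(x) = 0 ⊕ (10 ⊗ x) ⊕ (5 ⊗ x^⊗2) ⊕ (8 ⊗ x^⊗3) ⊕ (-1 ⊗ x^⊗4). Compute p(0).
p(0) = -1

A tropical monomial a ⊗ x^⊗i evaluates to a + i · x. Evaluating each term at x = 0:
  Term 0 contributes 0 + 0 · 0 = 0
  Term 1 contributes 10 + 1 · 0 = 10
  Term 2 contributes 5 + 2 · 0 = 5
  Term 3 contributes 8 + 3 · 0 = 8
  Term 4 contributes -1 + 4 · 0 = -1
p(0) = ⊕ of these = min[0, 10, 5, 8, -1] = -1.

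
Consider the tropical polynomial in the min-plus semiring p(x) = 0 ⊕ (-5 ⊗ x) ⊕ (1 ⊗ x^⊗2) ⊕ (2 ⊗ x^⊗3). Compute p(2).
p(2) = -3

A tropical monomial a ⊗ x^⊗i evaluates to a + i · x. Evaluating each term at x = 2:
  Term 0 contributes 0 + 0 · 2 = 0
  Term 1 contributes -5 + 1 · 2 = -3
  Term 2 contributes 1 + 2 · 2 = 5
  Term 3 contributes 2 + 3 · 2 = 8
p(2) = ⊕ of these = min[0, -3, 5, 8] = -3.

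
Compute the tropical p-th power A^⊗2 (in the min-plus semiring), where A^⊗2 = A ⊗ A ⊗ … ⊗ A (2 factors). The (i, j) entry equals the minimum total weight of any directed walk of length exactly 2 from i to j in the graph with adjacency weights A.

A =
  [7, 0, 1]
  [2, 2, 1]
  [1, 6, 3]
A^⊗2 =
  [2, 2, 1]
  [2, 2, 3]
  [4, 1, 2]

Each entry (A^⊗2)_ij equals the minimum over all length-2 walks i = v_0 → v_1 → … → v_2 = j of Σ_t A[v_t][v_{t+1}]. For example, for (i, j) = (0, 2) we minimise over 3 possible intermediate vertex sequences; the minimum is 1, attained along the walk 0 → 1 → 2.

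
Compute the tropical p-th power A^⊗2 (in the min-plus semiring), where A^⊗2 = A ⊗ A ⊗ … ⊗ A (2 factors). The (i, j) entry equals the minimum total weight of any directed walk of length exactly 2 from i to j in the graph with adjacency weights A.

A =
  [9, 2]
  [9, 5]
A^⊗2 =
  [11, 7]
  [14, 10]

Each entry (A^⊗2)_ij equals the minimum over all length-2 walks i = v_0 → v_1 → … → v_2 = j of Σ_t A[v_t][v_{t+1}]. For example, for (i, j) = (0, 1) we minimise over 2 possible intermediate vertex sequences; the minimum is 7, attained along the walk 0 → 1 → 1.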